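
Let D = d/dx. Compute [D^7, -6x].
-42D^{6}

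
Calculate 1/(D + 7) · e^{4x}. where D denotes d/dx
\frac{e^{4 x}}{11}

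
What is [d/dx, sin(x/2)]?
\frac{\cos{\left(\frac{x}{2} \right)}}{2}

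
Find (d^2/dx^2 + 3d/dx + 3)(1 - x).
- 3 x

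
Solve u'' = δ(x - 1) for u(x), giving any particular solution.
\frac{|x - 1|}{2}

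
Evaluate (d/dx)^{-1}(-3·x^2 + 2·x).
- x^{3} + x^{2}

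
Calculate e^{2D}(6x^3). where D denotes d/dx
6 x^{3} + 36 x^{2} + 72 x + 48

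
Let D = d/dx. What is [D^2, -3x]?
-6D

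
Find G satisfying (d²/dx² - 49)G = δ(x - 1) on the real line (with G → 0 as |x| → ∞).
-\frac{e^{-7|x - 1|}}{14}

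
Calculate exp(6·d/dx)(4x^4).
4 x^{4} + 96 x^{3} + 864 x^{2} + 3456 x + 5184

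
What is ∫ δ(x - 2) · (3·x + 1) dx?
7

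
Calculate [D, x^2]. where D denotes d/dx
2 x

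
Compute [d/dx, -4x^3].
- 12 x^{2}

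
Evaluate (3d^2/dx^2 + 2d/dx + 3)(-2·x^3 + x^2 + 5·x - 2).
- 6 x^{3} - 9 x^{2} - 17 x + 10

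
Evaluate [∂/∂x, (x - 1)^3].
3 \left(x - 1\right)^{2}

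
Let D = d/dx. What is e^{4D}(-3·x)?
- 3 x - 12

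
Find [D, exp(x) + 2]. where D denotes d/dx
e^{x}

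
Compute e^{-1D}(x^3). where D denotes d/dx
x^{3} - 3 x^{2} + 3 x - 1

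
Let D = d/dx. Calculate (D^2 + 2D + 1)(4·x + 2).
4 x + 10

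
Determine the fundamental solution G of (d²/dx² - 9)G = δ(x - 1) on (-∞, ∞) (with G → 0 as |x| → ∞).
-\frac{e^{-3|x - 1|}}{6}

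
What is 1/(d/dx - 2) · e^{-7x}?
- \frac{e^{- 7 x}}{9}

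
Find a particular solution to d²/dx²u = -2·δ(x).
-|x|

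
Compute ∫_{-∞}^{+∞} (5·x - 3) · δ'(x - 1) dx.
-5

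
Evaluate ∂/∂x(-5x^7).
- 35 x^{6}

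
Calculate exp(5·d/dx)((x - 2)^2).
x^{2} + 6 x + 9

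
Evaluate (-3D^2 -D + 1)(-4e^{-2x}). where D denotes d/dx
36 e^{- 2 x}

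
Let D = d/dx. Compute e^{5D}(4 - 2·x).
- 2 x - 6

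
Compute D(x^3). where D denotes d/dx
3 x^{2}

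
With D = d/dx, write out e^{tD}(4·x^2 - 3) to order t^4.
4 t^{2} + 8 t x + 4 x^{2} - 3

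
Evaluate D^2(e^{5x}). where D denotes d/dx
25 e^{5 x}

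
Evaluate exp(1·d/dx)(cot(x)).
\cot{\left(x + 1 \right)}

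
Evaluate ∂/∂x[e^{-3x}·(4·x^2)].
4 x \left(2 - 3 x\right) e^{- 3 x}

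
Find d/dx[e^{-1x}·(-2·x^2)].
2 x \left(x - 2\right) e^{- x}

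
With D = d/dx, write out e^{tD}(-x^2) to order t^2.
- t^{2} - 2 t x - x^{2}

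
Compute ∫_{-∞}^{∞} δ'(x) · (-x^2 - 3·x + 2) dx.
3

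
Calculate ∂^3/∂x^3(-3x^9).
- 1512 x^{6}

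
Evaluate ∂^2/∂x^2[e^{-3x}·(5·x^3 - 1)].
3 \left(15 x^{3} - 30 x^{2} + 10 x - 3\right) e^{- 3 x}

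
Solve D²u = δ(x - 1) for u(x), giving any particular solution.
\frac{|x - 1|}{2}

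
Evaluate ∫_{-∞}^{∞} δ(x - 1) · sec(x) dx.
\sec{\left(1 \right)}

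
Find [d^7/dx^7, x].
7\frac{d^{6}}{dx^{6}}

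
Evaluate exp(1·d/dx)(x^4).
x^{4} + 4 x^{3} + 6 x^{2} + 4 x + 1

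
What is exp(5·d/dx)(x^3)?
x^{3} + 15 x^{2} + 75 x + 125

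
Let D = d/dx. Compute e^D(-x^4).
- x^{4} - 4 x^{3} - 6 x^{2} - 4 x - 1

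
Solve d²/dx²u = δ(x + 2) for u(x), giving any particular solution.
\frac{|x + 2|}{2}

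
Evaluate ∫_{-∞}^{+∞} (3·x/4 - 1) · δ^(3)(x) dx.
0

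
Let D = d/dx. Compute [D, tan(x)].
\frac{1}{\cos^{2}{\left(x \right)}}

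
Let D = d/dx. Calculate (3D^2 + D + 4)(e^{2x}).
18 e^{2 x}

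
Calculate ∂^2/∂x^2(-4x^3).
- 24 x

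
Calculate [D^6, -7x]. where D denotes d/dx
-42D^{5}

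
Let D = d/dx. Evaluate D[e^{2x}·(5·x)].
\left(10 x + 5\right) e^{2 x}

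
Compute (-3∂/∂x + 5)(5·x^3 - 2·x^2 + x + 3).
25 x^{3} - 55 x^{2} + 17 x + 12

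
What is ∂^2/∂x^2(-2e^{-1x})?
- 2 e^{- x}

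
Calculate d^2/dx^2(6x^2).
12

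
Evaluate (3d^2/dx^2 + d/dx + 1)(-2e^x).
- 10 e^{x}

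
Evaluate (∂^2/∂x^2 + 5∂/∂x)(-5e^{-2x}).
30 e^{- 2 x}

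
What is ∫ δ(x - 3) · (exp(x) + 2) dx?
2 + e^{3}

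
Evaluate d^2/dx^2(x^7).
42 x^{5}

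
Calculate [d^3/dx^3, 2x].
6\frac{d^{2}}{dx^{2}}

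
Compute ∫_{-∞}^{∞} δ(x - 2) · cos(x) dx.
\cos{\left(2 \right)}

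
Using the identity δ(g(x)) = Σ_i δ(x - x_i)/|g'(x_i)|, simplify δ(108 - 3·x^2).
\frac{\delta(x - 6) + \delta(x + 6)}{36}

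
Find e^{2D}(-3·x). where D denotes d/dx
- 3 x - 6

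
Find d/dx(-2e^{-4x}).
8 e^{- 4 x}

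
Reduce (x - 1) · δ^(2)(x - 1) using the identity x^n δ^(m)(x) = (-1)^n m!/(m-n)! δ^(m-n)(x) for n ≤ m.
-2\delta'(x - 1)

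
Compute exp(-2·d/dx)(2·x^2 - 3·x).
2 x^{2} - 11 x + 14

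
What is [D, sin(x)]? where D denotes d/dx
\cos{\left(x \right)}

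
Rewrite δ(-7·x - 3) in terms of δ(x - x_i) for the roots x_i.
\frac{\delta(x + 3/7)}{7}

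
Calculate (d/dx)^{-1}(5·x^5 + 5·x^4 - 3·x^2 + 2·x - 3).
\frac{5 x^{6}}{6} + x^{5} - x^{3} + x^{2} - 3 x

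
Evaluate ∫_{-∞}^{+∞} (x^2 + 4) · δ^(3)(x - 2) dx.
0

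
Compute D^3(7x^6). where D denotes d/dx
840 x^{3}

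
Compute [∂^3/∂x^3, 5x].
15\frac{d^{2}}{dx^{2}}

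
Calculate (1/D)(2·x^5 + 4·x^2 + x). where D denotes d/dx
\frac{x^{6}}{3} + \frac{4 x^{3}}{3} + \frac{x^{2}}{2}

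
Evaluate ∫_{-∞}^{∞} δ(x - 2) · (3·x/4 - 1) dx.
\frac{1}{2}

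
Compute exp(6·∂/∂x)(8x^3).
8 x^{3} + 144 x^{2} + 864 x + 1728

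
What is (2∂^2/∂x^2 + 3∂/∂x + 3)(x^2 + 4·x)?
3 x^{2} + 18 x + 16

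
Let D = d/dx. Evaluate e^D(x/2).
\frac{x}{2} + \frac{1}{2}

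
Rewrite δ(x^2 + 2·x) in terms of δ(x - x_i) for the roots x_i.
\frac{\delta(x + 2) + \delta(x)}{2}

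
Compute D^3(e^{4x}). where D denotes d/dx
64 e^{4 x}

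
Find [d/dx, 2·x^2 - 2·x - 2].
4 x - 2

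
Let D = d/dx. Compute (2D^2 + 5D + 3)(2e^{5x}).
156 e^{5 x}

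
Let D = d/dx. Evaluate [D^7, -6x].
-42D^{6}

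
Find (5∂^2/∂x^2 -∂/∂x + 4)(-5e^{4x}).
- 400 e^{4 x}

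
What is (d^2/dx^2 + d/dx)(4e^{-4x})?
48 e^{- 4 x}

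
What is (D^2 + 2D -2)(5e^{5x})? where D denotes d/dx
165 e^{5 x}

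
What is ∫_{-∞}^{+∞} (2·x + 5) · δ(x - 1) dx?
7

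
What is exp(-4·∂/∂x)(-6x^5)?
- 6 x^{5} + 120 x^{4} - 960 x^{3} + 3840 x^{2} - 7680 x + 6144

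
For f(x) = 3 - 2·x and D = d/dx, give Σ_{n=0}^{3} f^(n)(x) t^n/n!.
- 2 t - 2 x + 3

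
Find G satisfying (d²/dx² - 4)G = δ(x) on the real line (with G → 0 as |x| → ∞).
-\frac{e^{-2|x|}}{4}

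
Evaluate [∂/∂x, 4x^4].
16 x^{3}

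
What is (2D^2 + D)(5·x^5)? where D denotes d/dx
25 x^{3} \left(x + 8\right)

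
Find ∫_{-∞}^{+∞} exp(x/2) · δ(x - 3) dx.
e^{\frac{3}{2}}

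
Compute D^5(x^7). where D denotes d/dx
2520 x^{2}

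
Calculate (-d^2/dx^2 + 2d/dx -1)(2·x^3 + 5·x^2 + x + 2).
- 2 x^{3} + 7 x^{2} + 7 x - 10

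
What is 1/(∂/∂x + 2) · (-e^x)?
- \frac{e^{x}}{3}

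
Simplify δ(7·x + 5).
\frac{\delta(x + 5/7)}{7}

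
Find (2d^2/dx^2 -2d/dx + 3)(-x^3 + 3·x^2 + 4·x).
- 3 x^{3} + 15 x^{2} - 12 x + 4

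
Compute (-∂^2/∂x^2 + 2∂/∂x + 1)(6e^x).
12 e^{x}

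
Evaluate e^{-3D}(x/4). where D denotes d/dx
\frac{x}{4} - \frac{3}{4}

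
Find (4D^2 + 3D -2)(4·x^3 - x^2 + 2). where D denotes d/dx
- 8 x^{3} + 38 x^{2} + 90 x - 12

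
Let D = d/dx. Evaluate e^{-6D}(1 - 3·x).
19 - 3 x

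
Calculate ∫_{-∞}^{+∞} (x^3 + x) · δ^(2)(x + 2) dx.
-12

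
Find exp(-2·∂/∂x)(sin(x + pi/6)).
\sin{\left(x - 2 + \frac{\pi}{6} \right)}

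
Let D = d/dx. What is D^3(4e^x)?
4 e^{x}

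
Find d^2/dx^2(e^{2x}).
4 e^{2 x}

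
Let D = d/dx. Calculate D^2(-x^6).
- 30 x^{4}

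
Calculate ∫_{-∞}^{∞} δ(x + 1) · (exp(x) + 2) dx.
e^{-1} + 2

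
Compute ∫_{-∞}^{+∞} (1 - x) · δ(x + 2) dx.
3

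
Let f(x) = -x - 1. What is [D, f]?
-1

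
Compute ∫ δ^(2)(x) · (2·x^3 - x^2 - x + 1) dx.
-2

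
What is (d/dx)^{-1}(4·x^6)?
\frac{4 x^{7}}{7}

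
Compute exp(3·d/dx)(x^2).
x^{2} + 6 x + 9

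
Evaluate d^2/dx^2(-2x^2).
-4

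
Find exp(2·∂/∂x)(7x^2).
7 x^{2} + 28 x + 28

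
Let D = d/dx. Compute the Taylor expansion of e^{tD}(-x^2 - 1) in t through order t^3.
- t^{2} - 2 t x - x^{2} - 1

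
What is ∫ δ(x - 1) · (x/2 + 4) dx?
\frac{9}{2}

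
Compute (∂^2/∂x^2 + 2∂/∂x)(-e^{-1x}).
e^{- x}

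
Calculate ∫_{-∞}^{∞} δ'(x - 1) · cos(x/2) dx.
\frac{\sin{\left(\frac{1}{2} \right)}}{2}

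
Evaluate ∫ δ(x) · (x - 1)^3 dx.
-1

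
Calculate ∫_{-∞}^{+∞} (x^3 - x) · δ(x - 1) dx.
0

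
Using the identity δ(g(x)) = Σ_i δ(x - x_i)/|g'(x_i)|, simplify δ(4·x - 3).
\frac{\delta(x - 3/4)}{4}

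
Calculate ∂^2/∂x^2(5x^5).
100 x^{3}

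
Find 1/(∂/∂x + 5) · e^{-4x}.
e^{- 4 x}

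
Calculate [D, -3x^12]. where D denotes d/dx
- 36 x^{11}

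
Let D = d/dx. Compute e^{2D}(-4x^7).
- 4 x^{7} - 56 x^{6} - 336 x^{5} - 1120 x^{4} - 2240 x^{3} - 2688 x^{2} - 1792 x - 512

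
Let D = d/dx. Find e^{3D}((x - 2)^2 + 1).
x^{2} + 2 x + 2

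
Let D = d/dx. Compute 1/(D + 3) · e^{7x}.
\frac{e^{7 x}}{10}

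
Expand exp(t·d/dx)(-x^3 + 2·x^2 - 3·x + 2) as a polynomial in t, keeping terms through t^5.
- t^{3} - t^{2} \left(3 x - 2\right) - t \left(3 x^{2} - 4 x + 3\right) - x^{3} + 2 x^{2} - 3 x + 2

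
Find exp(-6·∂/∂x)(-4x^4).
- 4 x^{4} + 96 x^{3} - 864 x^{2} + 3456 x - 5184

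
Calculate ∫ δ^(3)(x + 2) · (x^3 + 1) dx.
-6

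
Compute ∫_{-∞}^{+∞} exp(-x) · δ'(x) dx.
1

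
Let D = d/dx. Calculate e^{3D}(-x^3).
- x^{3} - 9 x^{2} - 27 x - 27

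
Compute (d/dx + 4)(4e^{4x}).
32 e^{4 x}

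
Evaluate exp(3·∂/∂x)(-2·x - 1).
- 2 x - 7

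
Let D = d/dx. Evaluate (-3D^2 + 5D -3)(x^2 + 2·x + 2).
- 3 x^{2} + 4 x - 2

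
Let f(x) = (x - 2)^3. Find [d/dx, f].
3 \left(x - 2\right)^{2}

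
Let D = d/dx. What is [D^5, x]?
5D^{4}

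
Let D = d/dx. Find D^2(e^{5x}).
25 e^{5 x}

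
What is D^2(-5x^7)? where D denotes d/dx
- 210 x^{5}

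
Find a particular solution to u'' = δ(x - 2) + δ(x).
\frac{|x - 2|}{2} + \frac{|x|}{2}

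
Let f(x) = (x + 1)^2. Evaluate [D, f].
2 x + 2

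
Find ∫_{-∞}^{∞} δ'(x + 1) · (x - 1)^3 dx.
-12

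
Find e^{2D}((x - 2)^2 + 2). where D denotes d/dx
x^{2} + 2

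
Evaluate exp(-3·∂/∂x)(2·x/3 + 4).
\frac{2 x}{3} + 2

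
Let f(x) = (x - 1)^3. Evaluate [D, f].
3 \left(x - 1\right)^{2}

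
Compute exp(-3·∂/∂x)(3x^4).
3 x^{4} - 36 x^{3} + 162 x^{2} - 324 x + 243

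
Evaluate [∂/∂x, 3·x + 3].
3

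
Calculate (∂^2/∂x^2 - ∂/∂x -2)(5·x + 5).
- 10 x - 15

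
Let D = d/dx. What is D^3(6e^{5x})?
750 e^{5 x}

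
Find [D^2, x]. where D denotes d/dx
2D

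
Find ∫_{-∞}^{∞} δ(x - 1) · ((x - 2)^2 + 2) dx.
3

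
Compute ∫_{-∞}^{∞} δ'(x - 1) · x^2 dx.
-2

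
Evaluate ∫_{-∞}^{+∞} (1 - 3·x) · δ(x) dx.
1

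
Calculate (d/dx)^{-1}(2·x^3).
\frac{x^{4}}{2}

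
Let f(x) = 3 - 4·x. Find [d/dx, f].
-4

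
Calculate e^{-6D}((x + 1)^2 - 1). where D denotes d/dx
x^{2} - 10 x + 24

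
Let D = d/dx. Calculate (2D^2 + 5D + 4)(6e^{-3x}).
42 e^{- 3 x}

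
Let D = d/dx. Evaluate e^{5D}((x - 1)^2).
x^{2} + 8 x + 16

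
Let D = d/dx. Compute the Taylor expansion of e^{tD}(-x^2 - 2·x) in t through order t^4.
- t^{2} - 2 t \left(x + 1\right) - x^{2} - 2 x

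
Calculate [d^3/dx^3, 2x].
6\frac{d^{2}}{dx^{2}}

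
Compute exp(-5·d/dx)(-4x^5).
- 4 x^{5} + 100 x^{4} - 1000 x^{3} + 5000 x^{2} - 12500 x + 12500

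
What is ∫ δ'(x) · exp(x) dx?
-1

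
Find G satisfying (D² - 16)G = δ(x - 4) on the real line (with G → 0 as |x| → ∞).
-\frac{e^{-4|x - 4|}}{8}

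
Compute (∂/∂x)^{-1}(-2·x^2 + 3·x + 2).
- \frac{2 x^{3}}{3} + \frac{3 x^{2}}{2} + 2 x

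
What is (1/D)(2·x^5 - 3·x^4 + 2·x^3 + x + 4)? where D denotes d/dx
\frac{x^{6}}{3} - \frac{3 x^{5}}{5} + \frac{x^{4}}{2} + \frac{x^{2}}{2} + 4 x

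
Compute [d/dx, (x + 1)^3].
3 \left(x + 1\right)^{2}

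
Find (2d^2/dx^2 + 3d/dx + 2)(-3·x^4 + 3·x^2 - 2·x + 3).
- 6 x^{4} - 36 x^{3} - 66 x^{2} + 14 x + 12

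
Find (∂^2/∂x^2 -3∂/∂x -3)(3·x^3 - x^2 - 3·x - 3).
- 9 x^{3} - 24 x^{2} + 33 x + 16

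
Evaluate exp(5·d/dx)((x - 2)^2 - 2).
x^{2} + 6 x + 7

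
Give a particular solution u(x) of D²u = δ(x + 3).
\frac{|x + 3|}{2}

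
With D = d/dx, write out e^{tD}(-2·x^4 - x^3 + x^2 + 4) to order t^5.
- 2 t^{4} - t^{3} \left(8 x + 1\right) - t^{2} \left(12 x^{2} + 3 x - 1\right) - t x \left(8 x^{2} + 3 x - 2\right) - 2 x^{4} - x^{3} + x^{2} + 4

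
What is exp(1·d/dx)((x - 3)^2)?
x^{2} - 4 x + 4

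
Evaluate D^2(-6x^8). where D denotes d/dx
- 336 x^{6}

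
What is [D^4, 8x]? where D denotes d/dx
32D^{3}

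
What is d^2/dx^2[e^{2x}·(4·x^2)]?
\left(16 x^{2} + 32 x + 8\right) e^{2 x}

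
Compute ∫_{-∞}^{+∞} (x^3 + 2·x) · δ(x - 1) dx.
3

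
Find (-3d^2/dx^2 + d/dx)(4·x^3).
12 x \left(x - 6\right)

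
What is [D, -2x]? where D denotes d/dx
-2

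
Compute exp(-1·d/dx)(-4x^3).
- 4 x^{3} + 12 x^{2} - 12 x + 4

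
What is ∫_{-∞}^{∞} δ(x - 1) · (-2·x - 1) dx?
-3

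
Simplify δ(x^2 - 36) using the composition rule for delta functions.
\frac{\delta(x - 6) + \delta(x + 6)}{12}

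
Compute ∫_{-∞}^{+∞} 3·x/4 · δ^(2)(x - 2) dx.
0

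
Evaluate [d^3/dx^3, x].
3\frac{d^{2}}{dx^{2}}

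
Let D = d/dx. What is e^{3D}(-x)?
- x - 3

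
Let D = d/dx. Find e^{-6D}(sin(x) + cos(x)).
\sqrt{2} \cos{\left(- x + \frac{\pi}{4} + 6 \right)}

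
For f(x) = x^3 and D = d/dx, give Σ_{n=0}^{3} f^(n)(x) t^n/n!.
t^{3} + 3 t^{2} x + 3 t x^{2} + x^{3}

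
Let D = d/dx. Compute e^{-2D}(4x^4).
4 x^{4} - 32 x^{3} + 96 x^{2} - 128 x + 64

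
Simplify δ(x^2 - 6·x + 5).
\frac{\delta(x - 1) + \delta(x - 5)}{4}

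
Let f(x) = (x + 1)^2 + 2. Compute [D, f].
2 x + 2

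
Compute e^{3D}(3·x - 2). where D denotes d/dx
3 x + 7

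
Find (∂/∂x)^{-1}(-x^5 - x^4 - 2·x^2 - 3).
- \frac{x^{6}}{6} - \frac{x^{5}}{5} - \frac{2 x^{3}}{3} - 3 x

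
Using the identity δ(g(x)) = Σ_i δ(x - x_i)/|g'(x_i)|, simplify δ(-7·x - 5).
\frac{\delta(x + 5/7)}{7}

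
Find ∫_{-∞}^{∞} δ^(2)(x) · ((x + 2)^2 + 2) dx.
2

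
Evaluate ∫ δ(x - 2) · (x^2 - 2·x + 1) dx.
1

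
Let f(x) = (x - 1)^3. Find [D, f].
3 \left(x - 1\right)^{2}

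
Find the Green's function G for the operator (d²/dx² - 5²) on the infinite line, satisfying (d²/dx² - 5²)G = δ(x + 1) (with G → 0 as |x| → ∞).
-\frac{e^{-5|x + 1|}}{10}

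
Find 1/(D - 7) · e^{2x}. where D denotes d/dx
- \frac{e^{2 x}}{5}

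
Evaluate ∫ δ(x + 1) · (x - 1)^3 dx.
-8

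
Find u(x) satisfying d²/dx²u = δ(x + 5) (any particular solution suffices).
\frac{|x + 5|}{2}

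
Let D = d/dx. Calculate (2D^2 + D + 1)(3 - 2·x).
1 - 2 x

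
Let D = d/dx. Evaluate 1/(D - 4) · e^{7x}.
\frac{e^{7 x}}{3}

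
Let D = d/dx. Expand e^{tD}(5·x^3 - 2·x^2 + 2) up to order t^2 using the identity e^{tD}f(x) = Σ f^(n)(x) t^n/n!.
t^{2} \left(15 x - 2\right) + t x \left(15 x - 4\right) + 5 x^{3} - 2 x^{2} + 2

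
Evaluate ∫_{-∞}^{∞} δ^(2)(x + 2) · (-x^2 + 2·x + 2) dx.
-2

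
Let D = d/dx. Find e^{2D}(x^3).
x^{3} + 6 x^{2} + 12 x + 8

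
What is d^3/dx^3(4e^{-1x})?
- 4 e^{- x}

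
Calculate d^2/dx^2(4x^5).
80 x^{3}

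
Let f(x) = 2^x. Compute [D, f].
2^{x} \log{\left(2 \right)}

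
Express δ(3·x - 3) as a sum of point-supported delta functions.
\frac{\delta(x - 1)}{3}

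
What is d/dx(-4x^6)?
- 24 x^{5}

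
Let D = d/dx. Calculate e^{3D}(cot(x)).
\cot{\left(x + 3 \right)}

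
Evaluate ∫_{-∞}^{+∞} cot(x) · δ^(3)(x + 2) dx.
6 \cot^{4}{\left(2 \right)} + 8 \cot^{2}{\left(2 \right)} + 2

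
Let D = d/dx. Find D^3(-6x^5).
- 360 x^{2}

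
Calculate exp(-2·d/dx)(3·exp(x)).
3 e^{x - 2}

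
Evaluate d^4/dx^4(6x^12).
71280 x^{8}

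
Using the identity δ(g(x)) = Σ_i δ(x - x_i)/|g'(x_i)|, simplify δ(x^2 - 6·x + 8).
\frac{\delta(x - 4) + \delta(x - 2)}{2}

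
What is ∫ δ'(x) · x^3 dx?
0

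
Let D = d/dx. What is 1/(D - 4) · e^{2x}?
- \frac{e^{2 x}}{2}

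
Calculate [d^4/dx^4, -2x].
-8\frac{d^{3}}{dx^{3}}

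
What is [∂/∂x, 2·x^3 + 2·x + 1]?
6 x^{2} + 2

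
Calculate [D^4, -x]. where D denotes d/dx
-4D^{3}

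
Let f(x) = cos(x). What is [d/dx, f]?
- \sin{\left(x \right)}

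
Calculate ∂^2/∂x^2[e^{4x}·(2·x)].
\left(32 x + 16\right) e^{4 x}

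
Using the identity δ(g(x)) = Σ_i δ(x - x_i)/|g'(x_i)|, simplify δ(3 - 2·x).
\frac{\delta(x - 3/2)}{2}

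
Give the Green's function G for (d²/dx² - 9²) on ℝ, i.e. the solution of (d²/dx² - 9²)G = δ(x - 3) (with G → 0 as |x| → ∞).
-\frac{e^{-9|x - 3|}}{18}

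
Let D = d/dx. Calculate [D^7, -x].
-7D^{6}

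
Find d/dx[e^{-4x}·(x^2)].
2 x \left(1 - 2 x\right) e^{- 4 x}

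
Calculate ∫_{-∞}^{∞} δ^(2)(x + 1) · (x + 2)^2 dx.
2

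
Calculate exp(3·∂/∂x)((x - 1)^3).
x^{3} + 6 x^{2} + 12 x + 8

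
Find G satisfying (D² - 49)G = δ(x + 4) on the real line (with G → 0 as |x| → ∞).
-\frac{e^{-7|x + 4|}}{14}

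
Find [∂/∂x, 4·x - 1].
4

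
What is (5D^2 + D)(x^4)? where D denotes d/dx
4 x^{2} \left(x + 15\right)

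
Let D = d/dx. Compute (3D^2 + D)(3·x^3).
9 x \left(x + 6\right)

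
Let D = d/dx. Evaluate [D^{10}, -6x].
-60D^{9}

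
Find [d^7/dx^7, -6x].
-42\frac{d^{6}}{dx^{6}}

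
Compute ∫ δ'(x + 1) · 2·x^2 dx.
4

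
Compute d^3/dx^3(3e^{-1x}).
- 3 e^{- x}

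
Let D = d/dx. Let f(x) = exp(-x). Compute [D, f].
- e^{- x}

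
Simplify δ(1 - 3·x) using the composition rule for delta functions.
\frac{\delta(x - 1/3)}{3}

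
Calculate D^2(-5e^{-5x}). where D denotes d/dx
- 125 e^{- 5 x}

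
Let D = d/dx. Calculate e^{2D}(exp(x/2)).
e^{\frac{x}{2} + 1}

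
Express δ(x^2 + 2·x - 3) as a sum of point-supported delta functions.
\frac{\delta(x + 3) + \delta(x - 1)}{4}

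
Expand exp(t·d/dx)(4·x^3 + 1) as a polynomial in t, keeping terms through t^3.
4 t^{3} + 12 t^{2} x + 12 t x^{2} + 4 x^{3} + 1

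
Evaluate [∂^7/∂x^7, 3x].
21\frac{d^{6}}{dx^{6}}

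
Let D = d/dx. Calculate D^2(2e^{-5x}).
50 e^{- 5 x}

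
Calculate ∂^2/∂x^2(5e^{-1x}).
5 e^{- x}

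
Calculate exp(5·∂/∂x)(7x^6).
7 x^{6} + 210 x^{5} + 2625 x^{4} + 17500 x^{3} + 65625 x^{2} + 131250 x + 109375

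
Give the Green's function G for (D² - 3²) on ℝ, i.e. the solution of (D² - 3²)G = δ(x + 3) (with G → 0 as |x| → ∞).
-\frac{e^{-3|x + 3|}}{6}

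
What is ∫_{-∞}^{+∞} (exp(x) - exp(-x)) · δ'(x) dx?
-2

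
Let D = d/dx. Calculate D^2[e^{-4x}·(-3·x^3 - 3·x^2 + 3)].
6 \left(- 8 x^{3} + 4 x^{2} + 5 x + 7\right) e^{- 4 x}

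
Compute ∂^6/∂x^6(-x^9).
- 60480 x^{3}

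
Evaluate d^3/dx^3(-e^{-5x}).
125 e^{- 5 x}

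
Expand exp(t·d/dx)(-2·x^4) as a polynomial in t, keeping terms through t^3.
2 x \left(- 4 t^{3} - 6 t^{2} x - 4 t x^{2} - x^{3}\right)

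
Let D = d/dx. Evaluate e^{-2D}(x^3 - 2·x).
x^{3} - 6 x^{2} + 10 x - 4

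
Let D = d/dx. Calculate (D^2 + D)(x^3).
3 x \left(x + 2\right)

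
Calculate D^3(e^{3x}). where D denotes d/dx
27 e^{3 x}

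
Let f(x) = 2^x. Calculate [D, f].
2^{x} \log{\left(2 \right)}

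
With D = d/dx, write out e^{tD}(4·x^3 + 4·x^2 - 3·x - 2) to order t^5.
4 t^{3} + t^{2} \left(12 x + 4\right) + t \left(12 x^{2} + 8 x - 3\right) + 4 x^{3} + 4 x^{2} - 3 x - 2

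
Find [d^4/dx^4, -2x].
-8\frac{d^{3}}{dx^{3}}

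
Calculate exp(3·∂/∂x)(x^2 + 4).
x^{2} + 6 x + 13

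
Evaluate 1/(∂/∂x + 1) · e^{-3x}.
- \frac{e^{- 3 x}}{2}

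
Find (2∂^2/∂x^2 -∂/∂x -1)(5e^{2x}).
25 e^{2 x}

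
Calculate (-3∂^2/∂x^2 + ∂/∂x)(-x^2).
6 - 2 x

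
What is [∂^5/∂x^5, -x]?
-5\frac{d^{4}}{dx^{4}}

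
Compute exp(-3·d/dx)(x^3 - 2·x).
x^{3} - 9 x^{2} + 25 x - 21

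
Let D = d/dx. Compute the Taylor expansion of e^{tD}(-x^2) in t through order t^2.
- t^{2} - 2 t x - x^{2}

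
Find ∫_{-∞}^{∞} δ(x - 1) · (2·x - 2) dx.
0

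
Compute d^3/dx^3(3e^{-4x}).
- 192 e^{- 4 x}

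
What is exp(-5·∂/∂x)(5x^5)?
5 x^{5} - 125 x^{4} + 1250 x^{3} - 6250 x^{2} + 15625 x - 15625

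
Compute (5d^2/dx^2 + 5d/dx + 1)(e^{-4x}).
61 e^{- 4 x}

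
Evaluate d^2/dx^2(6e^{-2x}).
24 e^{- 2 x}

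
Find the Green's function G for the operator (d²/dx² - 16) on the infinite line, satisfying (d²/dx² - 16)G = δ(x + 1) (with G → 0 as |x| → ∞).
-\frac{e^{-4|x + 1|}}{8}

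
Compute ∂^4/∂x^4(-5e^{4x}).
- 1280 e^{4 x}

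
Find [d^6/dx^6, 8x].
48\frac{d^{5}}{dx^{5}}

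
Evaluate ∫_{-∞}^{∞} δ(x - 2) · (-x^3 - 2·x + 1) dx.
-11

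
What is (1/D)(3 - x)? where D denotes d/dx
- \frac{x^{2}}{2} + 3 x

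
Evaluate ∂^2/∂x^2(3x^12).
396 x^{10}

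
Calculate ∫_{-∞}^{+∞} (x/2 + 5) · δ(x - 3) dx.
\frac{13}{2}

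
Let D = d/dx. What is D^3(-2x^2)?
0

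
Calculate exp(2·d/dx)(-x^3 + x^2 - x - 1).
- x^{3} - 5 x^{2} - 9 x - 7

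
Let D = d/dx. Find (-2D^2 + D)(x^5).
5 x^{3} \left(x - 8\right)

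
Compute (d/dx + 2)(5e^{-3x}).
- 5 e^{- 3 x}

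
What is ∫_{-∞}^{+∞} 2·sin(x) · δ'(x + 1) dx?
- 2 \cos{\left(1 \right)}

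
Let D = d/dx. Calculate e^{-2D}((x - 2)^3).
x^{3} - 12 x^{2} + 48 x - 64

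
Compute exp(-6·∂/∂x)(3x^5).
3 x^{5} - 90 x^{4} + 1080 x^{3} - 6480 x^{2} + 19440 x - 23328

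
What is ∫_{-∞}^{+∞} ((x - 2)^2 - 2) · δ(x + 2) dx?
14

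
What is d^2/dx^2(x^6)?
30 x^{4}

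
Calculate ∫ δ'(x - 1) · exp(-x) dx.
e^{-1}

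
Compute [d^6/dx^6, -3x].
-18\frac{d^{5}}{dx^{5}}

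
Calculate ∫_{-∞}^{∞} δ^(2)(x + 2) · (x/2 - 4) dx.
0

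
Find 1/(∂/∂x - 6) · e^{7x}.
e^{7 x}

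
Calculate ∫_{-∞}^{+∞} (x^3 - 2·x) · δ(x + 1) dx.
1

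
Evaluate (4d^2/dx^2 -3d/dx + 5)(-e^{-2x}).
- 27 e^{- 2 x}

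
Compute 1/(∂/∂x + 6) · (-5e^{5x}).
- \frac{5 e^{5 x}}{11}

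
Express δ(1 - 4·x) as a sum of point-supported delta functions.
\frac{\delta(x - 1/4)}{4}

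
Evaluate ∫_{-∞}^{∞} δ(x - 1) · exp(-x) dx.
e^{-1}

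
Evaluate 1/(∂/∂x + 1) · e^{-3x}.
- \frac{e^{- 3 x}}{2}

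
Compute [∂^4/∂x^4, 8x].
32\frac{d^{3}}{dx^{3}}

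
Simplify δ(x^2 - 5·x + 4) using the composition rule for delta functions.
\frac{\delta(x - 4) + \delta(x - 1)}{3}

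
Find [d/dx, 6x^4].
24 x^{3}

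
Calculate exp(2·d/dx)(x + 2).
x + 4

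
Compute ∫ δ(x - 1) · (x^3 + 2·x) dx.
3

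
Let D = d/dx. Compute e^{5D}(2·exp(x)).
2 e^{x + 5}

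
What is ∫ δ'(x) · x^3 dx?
0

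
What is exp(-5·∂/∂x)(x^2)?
x^{2} - 10 x + 25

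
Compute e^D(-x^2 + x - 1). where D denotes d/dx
- x^{2} - x - 1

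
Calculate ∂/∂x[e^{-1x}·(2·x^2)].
2 x \left(2 - x\right) e^{- x}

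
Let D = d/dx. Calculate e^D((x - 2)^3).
x^{3} - 3 x^{2} + 3 x - 1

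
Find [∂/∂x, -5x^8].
- 40 x^{7}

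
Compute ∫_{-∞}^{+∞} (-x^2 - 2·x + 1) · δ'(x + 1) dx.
0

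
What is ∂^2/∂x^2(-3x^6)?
- 90 x^{4}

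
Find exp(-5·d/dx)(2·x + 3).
2 x - 7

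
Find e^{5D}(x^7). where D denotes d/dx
x^{7} + 35 x^{6} + 525 x^{5} + 4375 x^{4} + 21875 x^{3} + 65625 x^{2} + 109375 x + 78125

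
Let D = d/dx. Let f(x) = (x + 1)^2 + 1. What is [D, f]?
2 x + 2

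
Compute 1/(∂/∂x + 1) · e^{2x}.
\frac{e^{2 x}}{3}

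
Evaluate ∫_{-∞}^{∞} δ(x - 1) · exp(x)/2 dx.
\frac{e}{2}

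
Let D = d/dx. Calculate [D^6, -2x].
-12D^{5}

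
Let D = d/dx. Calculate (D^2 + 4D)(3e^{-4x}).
0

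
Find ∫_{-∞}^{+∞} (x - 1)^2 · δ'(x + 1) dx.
4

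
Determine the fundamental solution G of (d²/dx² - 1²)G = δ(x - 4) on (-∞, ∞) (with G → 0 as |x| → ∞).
-\frac{e^{-|x - 4|}}{2}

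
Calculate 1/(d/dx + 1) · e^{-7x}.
- \frac{e^{- 7 x}}{6}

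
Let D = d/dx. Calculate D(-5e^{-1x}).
5 e^{- x}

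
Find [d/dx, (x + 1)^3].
3 \left(x + 1\right)^{2}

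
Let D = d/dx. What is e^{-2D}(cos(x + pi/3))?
\cos{\left(x - 2 + \frac{\pi}{3} \right)}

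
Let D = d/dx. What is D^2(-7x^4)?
- 84 x^{2}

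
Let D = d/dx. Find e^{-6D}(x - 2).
x - 8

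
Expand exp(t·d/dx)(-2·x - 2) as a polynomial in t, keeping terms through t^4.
- 2 t - 2 x - 2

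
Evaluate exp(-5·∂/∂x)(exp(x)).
e^{x - 5}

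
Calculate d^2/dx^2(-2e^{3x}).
- 18 e^{3 x}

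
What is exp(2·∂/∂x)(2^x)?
2^{x + 2}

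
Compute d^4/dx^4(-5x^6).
- 1800 x^{2}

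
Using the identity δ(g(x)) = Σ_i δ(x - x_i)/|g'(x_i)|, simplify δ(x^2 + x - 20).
\frac{\delta(x + 5) + \delta(x - 4)}{9}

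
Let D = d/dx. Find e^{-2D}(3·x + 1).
3 x - 5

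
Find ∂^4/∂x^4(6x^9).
18144 x^{5}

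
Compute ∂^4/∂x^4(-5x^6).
- 1800 x^{2}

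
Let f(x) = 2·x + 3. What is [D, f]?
2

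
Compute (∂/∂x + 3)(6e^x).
24 e^{x}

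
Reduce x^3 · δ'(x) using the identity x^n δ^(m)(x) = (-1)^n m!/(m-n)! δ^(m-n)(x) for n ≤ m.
0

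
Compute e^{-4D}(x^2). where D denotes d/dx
x^{2} - 8 x + 16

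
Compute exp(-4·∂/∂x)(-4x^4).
- 4 x^{4} + 64 x^{3} - 384 x^{2} + 1024 x - 1024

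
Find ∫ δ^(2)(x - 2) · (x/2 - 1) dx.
0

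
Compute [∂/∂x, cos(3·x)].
- 3 \sin{\left(3 x \right)}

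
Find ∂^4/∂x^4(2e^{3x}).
162 e^{3 x}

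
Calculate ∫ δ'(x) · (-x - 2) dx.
1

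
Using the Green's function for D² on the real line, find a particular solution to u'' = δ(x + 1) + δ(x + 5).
\frac{|x + 1|}{2} + \frac{|x + 5|}{2}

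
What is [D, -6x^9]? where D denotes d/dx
- 54 x^{8}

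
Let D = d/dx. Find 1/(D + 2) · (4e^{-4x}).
- 2 e^{- 4 x}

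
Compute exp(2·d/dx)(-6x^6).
- 6 x^{6} - 72 x^{5} - 360 x^{4} - 960 x^{3} - 1440 x^{2} - 1152 x - 384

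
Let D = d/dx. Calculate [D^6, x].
6D^{5}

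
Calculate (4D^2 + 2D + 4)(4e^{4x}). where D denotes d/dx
304 e^{4 x}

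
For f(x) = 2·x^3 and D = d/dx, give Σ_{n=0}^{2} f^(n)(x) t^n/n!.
2 x \left(3 t^{2} + 3 t x + x^{2}\right)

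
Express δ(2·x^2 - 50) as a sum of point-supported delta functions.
\frac{\delta(x - 5) + \delta(x + 5)}{20}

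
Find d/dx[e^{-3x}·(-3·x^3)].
9 x^{2} \left(x - 1\right) e^{- 3 x}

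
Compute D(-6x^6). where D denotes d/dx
- 36 x^{5}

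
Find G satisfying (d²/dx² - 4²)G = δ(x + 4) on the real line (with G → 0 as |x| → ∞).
-\frac{e^{-4|x + 4|}}{8}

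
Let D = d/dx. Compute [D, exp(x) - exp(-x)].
2 \cosh{\left(x \right)}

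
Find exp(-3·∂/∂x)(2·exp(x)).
2 e^{x - 3}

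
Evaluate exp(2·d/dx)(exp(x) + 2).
e^{x + 2} + 2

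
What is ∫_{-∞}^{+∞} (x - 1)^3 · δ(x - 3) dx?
8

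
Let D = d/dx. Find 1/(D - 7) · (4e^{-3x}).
- \frac{2 e^{- 3 x}}{5}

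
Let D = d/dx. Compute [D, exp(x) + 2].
e^{x}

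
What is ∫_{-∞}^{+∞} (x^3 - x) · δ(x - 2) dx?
6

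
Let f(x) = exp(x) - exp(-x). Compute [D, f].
2 \cosh{\left(x \right)}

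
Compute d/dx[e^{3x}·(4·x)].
\left(12 x + 4\right) e^{3 x}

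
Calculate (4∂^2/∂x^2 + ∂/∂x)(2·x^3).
6 x \left(x + 8\right)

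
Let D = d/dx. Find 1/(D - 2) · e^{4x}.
\frac{e^{4 x}}{2}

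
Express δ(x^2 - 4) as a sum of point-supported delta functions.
\frac{\delta(x - 2) + \delta(x + 2)}{4}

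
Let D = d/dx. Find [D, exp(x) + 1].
e^{x}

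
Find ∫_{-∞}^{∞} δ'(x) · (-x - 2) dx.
1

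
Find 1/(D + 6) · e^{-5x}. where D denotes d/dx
e^{- 5 x}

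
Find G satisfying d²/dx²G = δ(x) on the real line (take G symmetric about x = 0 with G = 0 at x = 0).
\frac{|x|}{2}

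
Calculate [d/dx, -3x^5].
- 15 x^{4}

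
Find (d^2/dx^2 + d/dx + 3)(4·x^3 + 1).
12 x^{3} + 12 x^{2} + 24 x + 3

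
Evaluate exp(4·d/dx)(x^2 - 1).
x^{2} + 8 x + 15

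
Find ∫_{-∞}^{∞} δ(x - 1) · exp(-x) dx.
e^{-1}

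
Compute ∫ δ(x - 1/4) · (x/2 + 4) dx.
\frac{33}{8}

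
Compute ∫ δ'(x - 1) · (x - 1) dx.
-1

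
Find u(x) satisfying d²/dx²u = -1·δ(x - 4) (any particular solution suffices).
-\frac{|x - 4|}{2}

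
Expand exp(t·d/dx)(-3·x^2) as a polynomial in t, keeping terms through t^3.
- 3 t^{2} - 6 t x - 3 x^{2}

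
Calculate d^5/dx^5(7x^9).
105840 x^{4}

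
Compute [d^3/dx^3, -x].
-3\frac{d^{2}}{dx^{2}}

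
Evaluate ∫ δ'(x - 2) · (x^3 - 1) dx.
-12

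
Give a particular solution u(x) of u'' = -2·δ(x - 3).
-|x - 3|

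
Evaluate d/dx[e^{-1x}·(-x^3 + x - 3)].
\left(x^{3} - 3 x^{2} - x + 4\right) e^{- x}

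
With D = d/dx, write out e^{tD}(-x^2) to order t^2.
- t^{2} - 2 t x - x^{2}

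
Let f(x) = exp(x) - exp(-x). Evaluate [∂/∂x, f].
2 \cosh{\left(x \right)}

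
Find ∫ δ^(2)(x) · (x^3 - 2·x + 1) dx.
0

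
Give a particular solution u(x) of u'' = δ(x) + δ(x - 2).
\frac{|x|}{2} + \frac{|x - 2|}{2}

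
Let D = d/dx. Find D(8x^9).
72 x^{8}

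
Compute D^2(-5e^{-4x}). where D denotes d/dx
- 80 e^{- 4 x}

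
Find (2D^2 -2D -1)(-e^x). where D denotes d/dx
e^{x}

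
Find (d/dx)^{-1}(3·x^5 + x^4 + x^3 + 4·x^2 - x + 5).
\frac{x^{6}}{2} + \frac{x^{5}}{5} + \frac{x^{4}}{4} + \frac{4 x^{3}}{3} - \frac{x^{2}}{2} + 5 x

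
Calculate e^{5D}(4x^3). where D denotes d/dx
4 x^{3} + 60 x^{2} + 300 x + 500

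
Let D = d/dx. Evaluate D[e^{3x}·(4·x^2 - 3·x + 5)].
\left(12 x^{2} - x + 12\right) e^{3 x}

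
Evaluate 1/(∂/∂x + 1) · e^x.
\frac{e^{x}}{2}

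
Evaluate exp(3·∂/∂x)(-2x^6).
- 2 x^{6} - 36 x^{5} - 270 x^{4} - 1080 x^{3} - 2430 x^{2} - 2916 x - 1458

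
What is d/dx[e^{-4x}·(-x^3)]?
x^{2} \left(4 x - 3\right) e^{- 4 x}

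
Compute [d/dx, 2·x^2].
4 x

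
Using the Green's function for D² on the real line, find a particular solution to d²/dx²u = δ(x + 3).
\frac{|x + 3|}{2}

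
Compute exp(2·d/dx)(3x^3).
3 x^{3} + 18 x^{2} + 36 x + 24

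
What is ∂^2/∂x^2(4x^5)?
80 x^{3}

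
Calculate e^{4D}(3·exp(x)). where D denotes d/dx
3 e^{x + 4}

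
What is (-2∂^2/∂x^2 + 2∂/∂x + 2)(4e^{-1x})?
- 8 e^{- x}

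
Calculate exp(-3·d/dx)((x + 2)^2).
x^{2} - 2 x + 1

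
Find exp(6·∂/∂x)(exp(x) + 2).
e^{x + 6} + 2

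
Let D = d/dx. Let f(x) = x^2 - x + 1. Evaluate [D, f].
2 x - 1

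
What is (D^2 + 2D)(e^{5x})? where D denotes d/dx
35 e^{5 x}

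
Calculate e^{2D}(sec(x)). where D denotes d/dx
\sec{\left(x + 2 \right)}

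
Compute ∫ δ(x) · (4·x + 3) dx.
3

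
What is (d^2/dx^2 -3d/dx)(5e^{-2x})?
50 e^{- 2 x}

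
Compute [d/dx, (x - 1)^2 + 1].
2 x - 2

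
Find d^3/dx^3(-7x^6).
- 840 x^{3}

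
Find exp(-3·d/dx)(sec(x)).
\sec{\left(x - 3 \right)}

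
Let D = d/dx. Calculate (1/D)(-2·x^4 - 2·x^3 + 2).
- \frac{2 x^{5}}{5} - \frac{x^{4}}{2} + 2 x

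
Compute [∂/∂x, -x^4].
- 4 x^{3}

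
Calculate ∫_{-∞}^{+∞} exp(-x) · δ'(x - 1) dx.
e^{-1}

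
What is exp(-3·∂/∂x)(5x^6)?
5 x^{6} - 90 x^{5} + 675 x^{4} - 2700 x^{3} + 6075 x^{2} - 7290 x + 3645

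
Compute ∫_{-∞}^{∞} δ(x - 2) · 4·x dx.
8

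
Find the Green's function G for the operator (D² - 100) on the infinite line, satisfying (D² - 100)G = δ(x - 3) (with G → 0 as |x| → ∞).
-\frac{e^{-10|x - 3|}}{20}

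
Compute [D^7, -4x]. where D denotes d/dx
-28D^{6}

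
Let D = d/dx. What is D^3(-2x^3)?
-12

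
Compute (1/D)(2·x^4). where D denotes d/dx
\frac{2 x^{5}}{5}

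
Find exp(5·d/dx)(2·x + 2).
2 x + 12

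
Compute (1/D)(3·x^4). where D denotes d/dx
\frac{3 x^{5}}{5}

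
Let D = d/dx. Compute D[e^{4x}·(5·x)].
\left(20 x + 5\right) e^{4 x}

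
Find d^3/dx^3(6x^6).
720 x^{3}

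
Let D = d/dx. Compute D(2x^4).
8 x^{3}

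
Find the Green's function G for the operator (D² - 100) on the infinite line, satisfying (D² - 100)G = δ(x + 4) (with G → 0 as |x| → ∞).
-\frac{e^{-10|x + 4|}}{20}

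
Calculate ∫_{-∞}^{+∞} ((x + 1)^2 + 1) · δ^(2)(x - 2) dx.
2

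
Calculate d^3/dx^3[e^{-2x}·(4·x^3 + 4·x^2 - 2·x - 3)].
8 \left(- 4 x^{3} + 14 x^{2} - 4 x - 3\right) e^{- 2 x}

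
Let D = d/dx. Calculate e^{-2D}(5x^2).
5 x^{2} - 20 x + 20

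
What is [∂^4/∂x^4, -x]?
-4\frac{d^{3}}{dx^{3}}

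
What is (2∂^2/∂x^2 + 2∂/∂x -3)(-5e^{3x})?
- 105 e^{3 x}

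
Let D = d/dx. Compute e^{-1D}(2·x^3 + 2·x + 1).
2 x^{3} - 6 x^{2} + 8 x - 3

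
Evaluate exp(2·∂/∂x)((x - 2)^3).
x^{3}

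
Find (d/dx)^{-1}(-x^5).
- \frac{x^{6}}{6}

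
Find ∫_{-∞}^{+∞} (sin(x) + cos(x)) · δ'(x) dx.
-1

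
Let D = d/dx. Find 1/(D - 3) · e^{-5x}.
- \frac{e^{- 5 x}}{8}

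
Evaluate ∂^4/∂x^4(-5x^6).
- 1800 x^{2}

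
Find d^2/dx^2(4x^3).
24 x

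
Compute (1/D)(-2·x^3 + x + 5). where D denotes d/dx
- \frac{x^{4}}{2} + \frac{x^{2}}{2} + 5 x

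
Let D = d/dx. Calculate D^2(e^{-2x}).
4 e^{- 2 x}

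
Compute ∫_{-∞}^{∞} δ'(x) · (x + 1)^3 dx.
-3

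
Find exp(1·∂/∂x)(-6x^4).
- 6 x^{4} - 24 x^{3} - 36 x^{2} - 24 x - 6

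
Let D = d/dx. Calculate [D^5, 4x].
20D^{4}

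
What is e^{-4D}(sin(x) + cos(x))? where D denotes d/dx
\sqrt{2} \cos{\left(- x + \frac{\pi}{4} + 4 \right)}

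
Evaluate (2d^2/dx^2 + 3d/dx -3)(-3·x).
9 x - 9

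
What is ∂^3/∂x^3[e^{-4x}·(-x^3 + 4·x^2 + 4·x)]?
2 \left(32 x^{3} - 200 x^{2} + 100 x + 45\right) e^{- 4 x}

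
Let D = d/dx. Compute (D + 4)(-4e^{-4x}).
0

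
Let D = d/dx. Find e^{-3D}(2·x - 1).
2 x - 7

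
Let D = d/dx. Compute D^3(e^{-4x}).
- 64 e^{- 4 x}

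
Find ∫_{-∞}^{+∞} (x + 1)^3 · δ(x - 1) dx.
8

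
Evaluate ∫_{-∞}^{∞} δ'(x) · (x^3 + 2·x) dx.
-2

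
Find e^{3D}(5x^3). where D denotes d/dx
5 x^{3} + 45 x^{2} + 135 x + 135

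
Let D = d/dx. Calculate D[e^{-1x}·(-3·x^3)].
3 x^{2} \left(x - 3\right) e^{- x}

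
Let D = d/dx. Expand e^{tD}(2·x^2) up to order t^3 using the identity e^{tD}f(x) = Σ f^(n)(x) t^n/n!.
2 t^{2} + 4 t x + 2 x^{2}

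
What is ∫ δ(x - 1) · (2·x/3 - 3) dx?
- \frac{7}{3}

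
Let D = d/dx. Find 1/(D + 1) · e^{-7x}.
- \frac{e^{- 7 x}}{6}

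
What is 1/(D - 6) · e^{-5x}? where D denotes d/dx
- \frac{e^{- 5 x}}{11}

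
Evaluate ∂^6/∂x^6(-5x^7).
- 25200 x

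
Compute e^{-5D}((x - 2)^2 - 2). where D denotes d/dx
x^{2} - 14 x + 47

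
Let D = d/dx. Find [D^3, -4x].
-12D^{2}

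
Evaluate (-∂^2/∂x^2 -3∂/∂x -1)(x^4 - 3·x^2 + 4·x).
- x^{4} - 12 x^{3} - 9 x^{2} + 14 x - 6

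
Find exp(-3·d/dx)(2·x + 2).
2 x - 4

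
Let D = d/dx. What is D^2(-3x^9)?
- 216 x^{7}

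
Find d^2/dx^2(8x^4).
96 x^{2}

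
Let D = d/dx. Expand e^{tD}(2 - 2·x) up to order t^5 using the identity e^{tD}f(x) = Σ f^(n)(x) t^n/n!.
- 2 t - 2 x + 2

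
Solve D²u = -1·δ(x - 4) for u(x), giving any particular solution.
-\frac{|x - 4|}{2}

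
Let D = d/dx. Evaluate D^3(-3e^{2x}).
- 24 e^{2 x}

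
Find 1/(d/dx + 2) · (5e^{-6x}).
- \frac{5 e^{- 6 x}}{4}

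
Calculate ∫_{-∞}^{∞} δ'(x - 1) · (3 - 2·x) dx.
2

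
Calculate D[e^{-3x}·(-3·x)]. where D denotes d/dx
3 \left(3 x - 1\right) e^{- 3 x}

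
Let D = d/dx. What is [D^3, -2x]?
-6D^{2}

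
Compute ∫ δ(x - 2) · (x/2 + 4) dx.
5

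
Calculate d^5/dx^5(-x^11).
- 55440 x^{6}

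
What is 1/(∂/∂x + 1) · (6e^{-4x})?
- 2 e^{- 4 x}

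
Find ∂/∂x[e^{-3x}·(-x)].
\left(3 x - 1\right) e^{- 3 x}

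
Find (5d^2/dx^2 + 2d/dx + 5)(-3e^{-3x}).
- 132 e^{- 3 x}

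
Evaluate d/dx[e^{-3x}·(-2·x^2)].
2 x \left(3 x - 2\right) e^{- 3 x}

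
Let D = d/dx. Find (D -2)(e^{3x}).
e^{3 x}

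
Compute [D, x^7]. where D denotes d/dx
7 x^{6}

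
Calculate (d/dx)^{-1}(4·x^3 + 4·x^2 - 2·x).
x^{4} + \frac{4 x^{3}}{3} - x^{2}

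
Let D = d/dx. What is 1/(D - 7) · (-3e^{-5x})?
\frac{e^{- 5 x}}{4}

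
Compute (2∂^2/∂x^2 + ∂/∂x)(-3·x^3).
9 x \left(- x - 4\right)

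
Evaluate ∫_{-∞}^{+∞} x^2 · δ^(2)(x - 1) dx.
2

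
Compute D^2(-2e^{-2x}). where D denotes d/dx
- 8 e^{- 2 x}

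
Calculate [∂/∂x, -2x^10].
- 20 x^{9}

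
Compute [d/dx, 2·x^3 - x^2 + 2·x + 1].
6 x^{2} - 2 x + 2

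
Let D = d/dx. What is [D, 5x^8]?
40 x^{7}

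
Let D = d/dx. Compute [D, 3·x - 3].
3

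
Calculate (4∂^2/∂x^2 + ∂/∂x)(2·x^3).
6 x \left(x + 8\right)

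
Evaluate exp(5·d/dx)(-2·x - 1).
- 2 x - 11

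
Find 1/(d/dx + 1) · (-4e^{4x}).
- \frac{4 e^{4 x}}{5}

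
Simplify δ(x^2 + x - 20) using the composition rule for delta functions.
\frac{\delta(x - 4) + \delta(x + 5)}{9}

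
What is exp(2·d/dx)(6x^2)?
6 x^{2} + 24 x + 24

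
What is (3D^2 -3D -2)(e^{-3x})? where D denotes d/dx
34 e^{- 3 x}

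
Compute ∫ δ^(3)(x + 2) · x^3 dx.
-6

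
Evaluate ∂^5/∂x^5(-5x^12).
- 475200 x^{7}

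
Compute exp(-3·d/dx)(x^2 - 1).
x^{2} - 6 x + 8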